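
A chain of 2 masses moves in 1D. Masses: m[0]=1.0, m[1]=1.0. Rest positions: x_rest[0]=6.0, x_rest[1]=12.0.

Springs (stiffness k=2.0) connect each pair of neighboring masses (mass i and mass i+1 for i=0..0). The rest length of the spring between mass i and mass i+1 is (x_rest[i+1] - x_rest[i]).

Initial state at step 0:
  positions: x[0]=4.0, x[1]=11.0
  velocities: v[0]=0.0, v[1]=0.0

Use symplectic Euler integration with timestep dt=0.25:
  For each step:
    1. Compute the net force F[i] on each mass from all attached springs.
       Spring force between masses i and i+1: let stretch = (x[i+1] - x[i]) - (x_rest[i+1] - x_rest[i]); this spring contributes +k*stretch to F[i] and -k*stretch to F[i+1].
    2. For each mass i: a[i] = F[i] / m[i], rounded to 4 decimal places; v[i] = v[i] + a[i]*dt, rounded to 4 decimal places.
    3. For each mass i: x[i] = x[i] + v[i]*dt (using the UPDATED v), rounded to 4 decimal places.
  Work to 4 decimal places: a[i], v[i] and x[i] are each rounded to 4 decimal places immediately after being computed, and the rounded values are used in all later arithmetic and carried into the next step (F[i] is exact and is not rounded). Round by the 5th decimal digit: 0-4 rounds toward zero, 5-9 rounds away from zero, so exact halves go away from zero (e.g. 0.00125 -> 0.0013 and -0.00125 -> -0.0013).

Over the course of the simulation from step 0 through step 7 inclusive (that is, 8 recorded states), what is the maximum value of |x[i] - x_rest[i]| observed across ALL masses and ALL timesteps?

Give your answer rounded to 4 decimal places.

Answer: 2.0110

Derivation:
Step 0: x=[4.0000 11.0000] v=[0.0000 0.0000]
Step 1: x=[4.1250 10.8750] v=[0.5000 -0.5000]
Step 2: x=[4.3438 10.6563] v=[0.8750 -0.8750]
Step 3: x=[4.6016 10.3985] v=[1.0313 -1.0313]
Step 4: x=[4.8341 10.1661] v=[0.9298 -0.9298]
Step 5: x=[4.9831 10.0172] v=[0.5958 -0.5958]
Step 6: x=[5.0113 9.9890] v=[0.1129 -0.1129]
Step 7: x=[4.9117 10.0886] v=[-0.3983 0.3983]
Max displacement = 2.0110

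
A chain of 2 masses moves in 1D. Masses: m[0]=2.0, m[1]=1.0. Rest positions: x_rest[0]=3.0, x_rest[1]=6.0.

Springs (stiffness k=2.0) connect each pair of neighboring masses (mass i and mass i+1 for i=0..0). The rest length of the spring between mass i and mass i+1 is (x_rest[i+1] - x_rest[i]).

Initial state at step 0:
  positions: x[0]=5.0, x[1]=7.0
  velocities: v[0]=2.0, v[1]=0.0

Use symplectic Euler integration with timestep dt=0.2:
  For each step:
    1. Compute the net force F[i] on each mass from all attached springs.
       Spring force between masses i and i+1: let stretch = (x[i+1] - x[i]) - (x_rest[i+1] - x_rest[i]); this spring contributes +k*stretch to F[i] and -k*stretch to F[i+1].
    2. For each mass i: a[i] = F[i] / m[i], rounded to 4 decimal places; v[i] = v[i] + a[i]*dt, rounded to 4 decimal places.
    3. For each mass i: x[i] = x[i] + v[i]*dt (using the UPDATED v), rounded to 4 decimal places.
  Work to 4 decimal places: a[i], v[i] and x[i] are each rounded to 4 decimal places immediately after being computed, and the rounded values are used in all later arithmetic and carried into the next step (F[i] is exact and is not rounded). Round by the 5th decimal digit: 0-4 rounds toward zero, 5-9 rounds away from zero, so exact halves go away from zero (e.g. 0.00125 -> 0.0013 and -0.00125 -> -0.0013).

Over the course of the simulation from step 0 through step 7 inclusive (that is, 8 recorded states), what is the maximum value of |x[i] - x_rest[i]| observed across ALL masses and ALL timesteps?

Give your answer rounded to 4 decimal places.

Answer: 3.6111

Derivation:
Step 0: x=[5.0000 7.0000] v=[2.0000 0.0000]
Step 1: x=[5.3600 7.0800] v=[1.8000 0.4000]
Step 2: x=[5.6688 7.2624] v=[1.5440 0.9120]
Step 3: x=[5.9213 7.5573] v=[1.2627 1.4746]
Step 4: x=[6.1193 7.9613] v=[0.9899 2.0202]
Step 5: x=[6.2710 8.4580] v=[0.7583 2.4834]
Step 6: x=[6.3901 9.0197] v=[0.5957 2.8086]
Step 7: x=[6.4944 9.6111] v=[0.5216 2.9568]
Max displacement = 3.6111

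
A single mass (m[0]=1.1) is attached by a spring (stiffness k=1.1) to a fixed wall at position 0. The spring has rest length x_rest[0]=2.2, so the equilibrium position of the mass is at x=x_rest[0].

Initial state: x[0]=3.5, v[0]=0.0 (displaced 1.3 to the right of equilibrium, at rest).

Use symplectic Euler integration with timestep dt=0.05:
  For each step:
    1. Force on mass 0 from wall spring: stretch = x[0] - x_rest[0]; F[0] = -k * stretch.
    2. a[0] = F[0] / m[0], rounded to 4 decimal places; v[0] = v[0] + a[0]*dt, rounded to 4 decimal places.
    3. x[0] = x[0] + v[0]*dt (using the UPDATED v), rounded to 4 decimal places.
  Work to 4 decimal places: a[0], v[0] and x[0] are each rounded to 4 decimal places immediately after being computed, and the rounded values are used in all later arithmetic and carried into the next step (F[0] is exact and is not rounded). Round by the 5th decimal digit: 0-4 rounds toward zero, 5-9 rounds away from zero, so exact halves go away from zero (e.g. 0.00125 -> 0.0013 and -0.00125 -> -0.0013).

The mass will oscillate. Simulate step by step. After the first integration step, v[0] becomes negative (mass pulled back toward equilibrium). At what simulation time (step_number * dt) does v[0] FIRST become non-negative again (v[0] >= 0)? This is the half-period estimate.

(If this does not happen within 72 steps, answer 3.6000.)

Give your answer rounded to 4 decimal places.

Step 0: x=[3.5000] v=[0.0000]
Step 1: x=[3.4968] v=[-0.0650]
Step 2: x=[3.4903] v=[-0.1298]
Step 3: x=[3.4806] v=[-0.1943]
Step 4: x=[3.4677] v=[-0.2583]
Step 5: x=[3.4516] v=[-0.3217]
Step 6: x=[3.4324] v=[-0.3843]
Step 7: x=[3.4101] v=[-0.4459]
Step 8: x=[3.3848] v=[-0.5064]
Step 9: x=[3.3565] v=[-0.5656]
Step 10: x=[3.3253] v=[-0.6234]
Step 11: x=[3.2913] v=[-0.6797]
Step 12: x=[3.2546] v=[-0.7343]
Step 13: x=[3.2153] v=[-0.7870]
Step 14: x=[3.1734] v=[-0.8378]
Step 15: x=[3.1291] v=[-0.8865]
Step 16: x=[3.0825] v=[-0.9330]
Step 17: x=[3.0336] v=[-0.9771]
Step 18: x=[2.9827] v=[-1.0188]
Step 19: x=[2.9298] v=[-1.0579]
Step 20: x=[2.8751] v=[-1.0944]
Step 21: x=[2.8187] v=[-1.1282]
Step 22: x=[2.7607] v=[-1.1591]
Step 23: x=[2.7013] v=[-1.1871]
Step 24: x=[2.6407] v=[-1.2122]
Step 25: x=[2.5790] v=[-1.2342]
Step 26: x=[2.5163] v=[-1.2532]
Step 27: x=[2.4529] v=[-1.2690]
Step 28: x=[2.3888] v=[-1.2816]
Step 29: x=[2.3243] v=[-1.2910]
Step 30: x=[2.2594] v=[-1.2972]
Step 31: x=[2.1944] v=[-1.3002]
Step 32: x=[2.1294] v=[-1.2999]
Step 33: x=[2.0646] v=[-1.2964]
Step 34: x=[2.0001] v=[-1.2896]
Step 35: x=[1.9361] v=[-1.2796]
Step 36: x=[1.8728] v=[-1.2664]
Step 37: x=[1.8103] v=[-1.2500]
Step 38: x=[1.7488] v=[-1.2305]
Step 39: x=[1.6884] v=[-1.2079]
Step 40: x=[1.6293] v=[-1.1823]
Step 41: x=[1.5716] v=[-1.1538]
Step 42: x=[1.5155] v=[-1.1224]
Step 43: x=[1.4611] v=[-1.0882]
Step 44: x=[1.4085] v=[-1.0513]
Step 45: x=[1.3579] v=[-1.0117]
Step 46: x=[1.3094] v=[-0.9696]
Step 47: x=[1.2631] v=[-0.9251]
Step 48: x=[1.2192] v=[-0.8783]
Step 49: x=[1.1777] v=[-0.8293]
Step 50: x=[1.1388] v=[-0.7782]
Step 51: x=[1.1025] v=[-0.7251]
Step 52: x=[1.0690] v=[-0.6702]
Step 53: x=[1.0383] v=[-0.6137]
Step 54: x=[1.0105] v=[-0.5556]
Step 55: x=[0.9857] v=[-0.4961]
Step 56: x=[0.9639] v=[-0.4354]
Step 57: x=[0.9452] v=[-0.3736]
Step 58: x=[0.9297] v=[-0.3109]
Step 59: x=[0.9173] v=[-0.2474]
Step 60: x=[0.9081] v=[-0.1833]
Step 61: x=[0.9022] v=[-0.1187]
Step 62: x=[0.8995] v=[-0.0538]
Step 63: x=[0.9001] v=[0.0112]
First v>=0 after going negative at step 63, time=3.1500

Answer: 3.1500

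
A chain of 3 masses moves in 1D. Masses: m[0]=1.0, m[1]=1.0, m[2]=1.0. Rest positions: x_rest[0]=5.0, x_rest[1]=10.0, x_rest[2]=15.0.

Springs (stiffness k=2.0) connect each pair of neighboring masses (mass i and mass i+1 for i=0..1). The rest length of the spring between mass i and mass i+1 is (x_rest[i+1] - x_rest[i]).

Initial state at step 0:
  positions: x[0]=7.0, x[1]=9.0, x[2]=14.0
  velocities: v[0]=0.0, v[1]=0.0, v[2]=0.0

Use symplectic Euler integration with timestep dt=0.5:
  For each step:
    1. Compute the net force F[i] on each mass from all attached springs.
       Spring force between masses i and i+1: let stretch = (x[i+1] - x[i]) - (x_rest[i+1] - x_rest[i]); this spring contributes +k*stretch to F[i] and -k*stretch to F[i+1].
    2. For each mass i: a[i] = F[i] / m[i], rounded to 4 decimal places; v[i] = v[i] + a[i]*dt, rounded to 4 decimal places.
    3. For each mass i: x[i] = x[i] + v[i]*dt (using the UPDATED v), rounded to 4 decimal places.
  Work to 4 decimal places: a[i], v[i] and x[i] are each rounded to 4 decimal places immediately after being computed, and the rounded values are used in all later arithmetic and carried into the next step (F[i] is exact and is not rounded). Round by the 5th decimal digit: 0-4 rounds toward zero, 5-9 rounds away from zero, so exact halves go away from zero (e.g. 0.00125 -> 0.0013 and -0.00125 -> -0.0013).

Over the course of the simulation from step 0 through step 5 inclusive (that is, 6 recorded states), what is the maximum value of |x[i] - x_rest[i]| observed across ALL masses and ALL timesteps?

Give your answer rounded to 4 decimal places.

Step 0: x=[7.0000 9.0000 14.0000] v=[0.0000 0.0000 0.0000]
Step 1: x=[5.5000 10.5000 14.0000] v=[-3.0000 3.0000 0.0000]
Step 2: x=[4.0000 11.2500 14.7500] v=[-3.0000 1.5000 1.5000]
Step 3: x=[3.6250 10.1250 16.2500] v=[-0.7500 -2.2500 3.0000]
Step 4: x=[4.0000 8.8125 17.1875] v=[0.7500 -2.6250 1.8750]
Step 5: x=[4.2813 9.2813 16.4375] v=[0.5625 0.9375 -1.5000]
Max displacement = 2.1875

Answer: 2.1875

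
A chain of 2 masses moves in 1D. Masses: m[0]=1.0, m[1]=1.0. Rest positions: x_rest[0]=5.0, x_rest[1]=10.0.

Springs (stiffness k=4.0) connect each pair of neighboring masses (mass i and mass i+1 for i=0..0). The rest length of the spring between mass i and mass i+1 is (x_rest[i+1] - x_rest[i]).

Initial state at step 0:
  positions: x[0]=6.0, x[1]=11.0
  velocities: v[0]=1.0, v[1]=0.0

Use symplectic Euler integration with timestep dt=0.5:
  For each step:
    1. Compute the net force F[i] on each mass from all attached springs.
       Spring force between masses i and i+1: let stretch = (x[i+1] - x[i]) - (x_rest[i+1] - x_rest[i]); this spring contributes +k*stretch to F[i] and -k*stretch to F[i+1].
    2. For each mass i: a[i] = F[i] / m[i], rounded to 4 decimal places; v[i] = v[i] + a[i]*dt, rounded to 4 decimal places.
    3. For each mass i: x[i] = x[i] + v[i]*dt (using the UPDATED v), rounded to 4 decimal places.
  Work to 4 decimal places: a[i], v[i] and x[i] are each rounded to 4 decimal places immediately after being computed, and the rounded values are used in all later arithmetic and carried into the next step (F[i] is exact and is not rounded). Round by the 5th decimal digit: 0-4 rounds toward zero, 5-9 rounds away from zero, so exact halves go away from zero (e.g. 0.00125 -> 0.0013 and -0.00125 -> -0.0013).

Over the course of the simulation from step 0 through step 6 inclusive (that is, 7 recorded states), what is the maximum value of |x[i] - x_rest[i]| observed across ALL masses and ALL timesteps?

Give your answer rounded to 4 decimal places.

Step 0: x=[6.0000 11.0000] v=[1.0000 0.0000]
Step 1: x=[6.5000 11.0000] v=[1.0000 0.0000]
Step 2: x=[6.5000 11.5000] v=[0.0000 1.0000]
Step 3: x=[6.5000 12.0000] v=[0.0000 1.0000]
Step 4: x=[7.0000 12.0000] v=[1.0000 0.0000]
Step 5: x=[7.5000 12.0000] v=[1.0000 0.0000]
Step 6: x=[7.5000 12.5000] v=[0.0000 1.0000]
Max displacement = 2.5000

Answer: 2.5000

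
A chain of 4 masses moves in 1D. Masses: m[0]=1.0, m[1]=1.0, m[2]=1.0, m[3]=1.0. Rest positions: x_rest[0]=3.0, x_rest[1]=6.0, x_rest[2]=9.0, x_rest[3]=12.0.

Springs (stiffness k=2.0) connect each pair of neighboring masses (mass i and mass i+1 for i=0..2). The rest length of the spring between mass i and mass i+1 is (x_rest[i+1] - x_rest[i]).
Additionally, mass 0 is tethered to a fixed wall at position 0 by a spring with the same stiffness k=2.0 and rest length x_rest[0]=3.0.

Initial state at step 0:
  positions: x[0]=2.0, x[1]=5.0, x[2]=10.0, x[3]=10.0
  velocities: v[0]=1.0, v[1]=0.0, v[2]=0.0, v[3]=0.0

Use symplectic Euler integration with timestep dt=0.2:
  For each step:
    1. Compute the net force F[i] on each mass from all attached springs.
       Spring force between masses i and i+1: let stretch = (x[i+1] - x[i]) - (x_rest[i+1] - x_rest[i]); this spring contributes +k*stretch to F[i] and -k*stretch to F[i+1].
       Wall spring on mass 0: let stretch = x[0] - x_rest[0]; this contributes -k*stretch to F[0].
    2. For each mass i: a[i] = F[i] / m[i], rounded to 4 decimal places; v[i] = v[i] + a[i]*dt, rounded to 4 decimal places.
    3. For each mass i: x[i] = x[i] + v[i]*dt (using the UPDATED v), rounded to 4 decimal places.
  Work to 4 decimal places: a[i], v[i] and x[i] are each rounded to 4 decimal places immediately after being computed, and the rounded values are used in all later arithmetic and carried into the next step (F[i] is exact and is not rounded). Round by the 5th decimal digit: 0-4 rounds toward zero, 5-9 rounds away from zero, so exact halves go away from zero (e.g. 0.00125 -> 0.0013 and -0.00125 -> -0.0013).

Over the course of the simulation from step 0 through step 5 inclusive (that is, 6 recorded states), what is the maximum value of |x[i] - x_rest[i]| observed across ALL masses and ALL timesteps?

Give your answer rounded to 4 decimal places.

Step 0: x=[2.0000 5.0000 10.0000 10.0000] v=[1.0000 0.0000 0.0000 0.0000]
Step 1: x=[2.2800 5.1600 9.6000 10.2400] v=[1.4000 0.8000 -2.0000 1.2000]
Step 2: x=[2.6080 5.4448 8.8960 10.6688] v=[1.6400 1.4240 -3.5200 2.1440]
Step 3: x=[2.9543 5.7788 8.0577 11.1958] v=[1.7315 1.6698 -4.1914 2.6349]
Step 4: x=[3.2902 6.0691 7.2882 11.7117] v=[1.6796 1.4516 -3.8477 2.5797]
Step 5: x=[3.5852 6.2346 6.7750 12.1138] v=[1.4751 0.8277 -2.5659 2.0103]
Max displacement = 2.2250

Answer: 2.2250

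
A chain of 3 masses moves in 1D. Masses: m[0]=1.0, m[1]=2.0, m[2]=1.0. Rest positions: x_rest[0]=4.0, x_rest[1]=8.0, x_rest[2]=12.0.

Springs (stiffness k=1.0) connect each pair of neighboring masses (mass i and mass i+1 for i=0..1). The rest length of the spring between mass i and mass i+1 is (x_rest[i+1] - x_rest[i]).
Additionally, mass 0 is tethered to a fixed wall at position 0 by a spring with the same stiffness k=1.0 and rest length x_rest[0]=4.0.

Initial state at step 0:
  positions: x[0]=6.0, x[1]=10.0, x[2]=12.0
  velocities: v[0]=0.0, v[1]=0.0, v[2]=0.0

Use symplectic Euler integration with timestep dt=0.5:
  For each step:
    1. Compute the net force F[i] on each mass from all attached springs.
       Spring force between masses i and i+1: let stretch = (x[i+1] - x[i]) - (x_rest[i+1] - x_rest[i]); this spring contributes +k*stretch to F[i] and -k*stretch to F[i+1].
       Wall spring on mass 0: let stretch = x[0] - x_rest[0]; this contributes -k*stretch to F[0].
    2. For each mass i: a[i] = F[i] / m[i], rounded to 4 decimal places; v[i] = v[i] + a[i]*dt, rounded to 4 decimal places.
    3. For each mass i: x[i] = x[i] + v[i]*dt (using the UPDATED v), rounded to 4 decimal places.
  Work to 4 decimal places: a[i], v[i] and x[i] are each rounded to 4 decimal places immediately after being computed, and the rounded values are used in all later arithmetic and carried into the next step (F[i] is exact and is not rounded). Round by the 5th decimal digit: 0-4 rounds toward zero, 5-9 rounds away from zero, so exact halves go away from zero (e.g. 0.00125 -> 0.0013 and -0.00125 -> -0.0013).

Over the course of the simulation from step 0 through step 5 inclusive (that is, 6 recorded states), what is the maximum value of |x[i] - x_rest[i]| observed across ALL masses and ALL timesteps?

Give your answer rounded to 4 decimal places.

Step 0: x=[6.0000 10.0000 12.0000] v=[0.0000 0.0000 0.0000]
Step 1: x=[5.5000 9.7500 12.5000] v=[-1.0000 -0.5000 1.0000]
Step 2: x=[4.6875 9.3125 13.3125] v=[-1.6250 -0.8750 1.6250]
Step 3: x=[3.8594 8.7969 14.1250] v=[-1.6563 -1.0313 1.6250]
Step 4: x=[3.3008 8.3301 14.6055] v=[-1.1173 -0.9337 0.9610]
Step 5: x=[3.1743 8.0190 14.5172] v=[-0.2531 -0.6222 -0.1767]
Max displacement = 2.6055

Answer: 2.6055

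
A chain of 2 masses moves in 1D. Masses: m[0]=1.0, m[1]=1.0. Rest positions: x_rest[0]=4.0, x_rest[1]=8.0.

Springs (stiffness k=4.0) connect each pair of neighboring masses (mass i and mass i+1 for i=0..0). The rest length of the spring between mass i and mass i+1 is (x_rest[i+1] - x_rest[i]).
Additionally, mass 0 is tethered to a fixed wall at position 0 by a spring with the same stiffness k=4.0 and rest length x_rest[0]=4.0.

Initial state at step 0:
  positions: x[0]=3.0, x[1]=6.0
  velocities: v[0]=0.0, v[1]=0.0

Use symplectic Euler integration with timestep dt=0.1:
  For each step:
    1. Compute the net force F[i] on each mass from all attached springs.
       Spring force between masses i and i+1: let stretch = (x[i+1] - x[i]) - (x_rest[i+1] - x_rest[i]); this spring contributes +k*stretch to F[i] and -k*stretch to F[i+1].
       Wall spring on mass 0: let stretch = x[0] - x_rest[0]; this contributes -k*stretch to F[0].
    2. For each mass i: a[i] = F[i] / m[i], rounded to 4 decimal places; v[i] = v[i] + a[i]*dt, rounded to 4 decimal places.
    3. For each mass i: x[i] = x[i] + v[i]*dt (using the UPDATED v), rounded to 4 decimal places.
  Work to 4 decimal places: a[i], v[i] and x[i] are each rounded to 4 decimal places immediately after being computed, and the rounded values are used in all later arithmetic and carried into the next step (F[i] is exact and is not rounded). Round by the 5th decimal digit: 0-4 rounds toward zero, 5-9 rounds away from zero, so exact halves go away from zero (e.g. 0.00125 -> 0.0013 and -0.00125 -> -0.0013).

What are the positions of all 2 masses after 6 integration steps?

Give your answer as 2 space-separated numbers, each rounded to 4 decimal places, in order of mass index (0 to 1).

Answer: 3.0968 6.7382

Derivation:
Step 0: x=[3.0000 6.0000] v=[0.0000 0.0000]
Step 1: x=[3.0000 6.0400] v=[0.0000 0.4000]
Step 2: x=[3.0016 6.1184] v=[0.0160 0.7840]
Step 3: x=[3.0078 6.2321] v=[0.0621 1.1373]
Step 4: x=[3.0227 6.3769] v=[0.1487 1.4476]
Step 5: x=[3.0508 6.5475] v=[0.2813 1.7059]
Step 6: x=[3.0968 6.7382] v=[0.4597 1.9072]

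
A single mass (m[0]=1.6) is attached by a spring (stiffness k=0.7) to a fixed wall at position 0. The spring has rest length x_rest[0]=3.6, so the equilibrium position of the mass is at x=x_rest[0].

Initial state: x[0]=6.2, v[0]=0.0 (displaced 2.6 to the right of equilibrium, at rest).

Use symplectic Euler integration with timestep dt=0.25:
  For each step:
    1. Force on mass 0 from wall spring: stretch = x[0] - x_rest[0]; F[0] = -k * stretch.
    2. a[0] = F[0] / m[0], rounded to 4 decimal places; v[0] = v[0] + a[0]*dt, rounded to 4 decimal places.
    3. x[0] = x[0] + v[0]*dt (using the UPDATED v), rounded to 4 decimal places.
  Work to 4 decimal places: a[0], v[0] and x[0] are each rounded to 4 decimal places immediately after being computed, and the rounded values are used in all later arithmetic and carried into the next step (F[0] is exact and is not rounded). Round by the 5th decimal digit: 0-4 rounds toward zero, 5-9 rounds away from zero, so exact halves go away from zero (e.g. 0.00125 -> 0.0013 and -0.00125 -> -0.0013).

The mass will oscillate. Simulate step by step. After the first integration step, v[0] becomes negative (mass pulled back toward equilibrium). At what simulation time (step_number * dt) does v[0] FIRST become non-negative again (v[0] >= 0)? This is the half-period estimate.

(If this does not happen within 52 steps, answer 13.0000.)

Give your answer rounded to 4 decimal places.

Answer: 4.7500

Derivation:
Step 0: x=[6.2000] v=[0.0000]
Step 1: x=[6.1289] v=[-0.2844]
Step 2: x=[5.9887] v=[-0.5610]
Step 3: x=[5.7831] v=[-0.8223]
Step 4: x=[5.5178] v=[-1.0611]
Step 5: x=[5.2001] v=[-1.2709]
Step 6: x=[4.8386] v=[-1.4459]
Step 7: x=[4.4433] v=[-1.5814]
Step 8: x=[4.0249] v=[-1.6736]
Step 9: x=[3.5949] v=[-1.7201]
Step 10: x=[3.1650] v=[-1.7196]
Step 11: x=[2.7470] v=[-1.6720]
Step 12: x=[2.3523] v=[-1.5787]
Step 13: x=[1.9918] v=[-1.4422]
Step 14: x=[1.6752] v=[-1.2663]
Step 15: x=[1.4113] v=[-1.0558]
Step 16: x=[1.2072] v=[-0.8164]
Step 17: x=[1.0685] v=[-0.5547]
Step 18: x=[0.9991] v=[-0.2778]
Step 19: x=[1.0008] v=[0.0067]
First v>=0 after going negative at step 19, time=4.7500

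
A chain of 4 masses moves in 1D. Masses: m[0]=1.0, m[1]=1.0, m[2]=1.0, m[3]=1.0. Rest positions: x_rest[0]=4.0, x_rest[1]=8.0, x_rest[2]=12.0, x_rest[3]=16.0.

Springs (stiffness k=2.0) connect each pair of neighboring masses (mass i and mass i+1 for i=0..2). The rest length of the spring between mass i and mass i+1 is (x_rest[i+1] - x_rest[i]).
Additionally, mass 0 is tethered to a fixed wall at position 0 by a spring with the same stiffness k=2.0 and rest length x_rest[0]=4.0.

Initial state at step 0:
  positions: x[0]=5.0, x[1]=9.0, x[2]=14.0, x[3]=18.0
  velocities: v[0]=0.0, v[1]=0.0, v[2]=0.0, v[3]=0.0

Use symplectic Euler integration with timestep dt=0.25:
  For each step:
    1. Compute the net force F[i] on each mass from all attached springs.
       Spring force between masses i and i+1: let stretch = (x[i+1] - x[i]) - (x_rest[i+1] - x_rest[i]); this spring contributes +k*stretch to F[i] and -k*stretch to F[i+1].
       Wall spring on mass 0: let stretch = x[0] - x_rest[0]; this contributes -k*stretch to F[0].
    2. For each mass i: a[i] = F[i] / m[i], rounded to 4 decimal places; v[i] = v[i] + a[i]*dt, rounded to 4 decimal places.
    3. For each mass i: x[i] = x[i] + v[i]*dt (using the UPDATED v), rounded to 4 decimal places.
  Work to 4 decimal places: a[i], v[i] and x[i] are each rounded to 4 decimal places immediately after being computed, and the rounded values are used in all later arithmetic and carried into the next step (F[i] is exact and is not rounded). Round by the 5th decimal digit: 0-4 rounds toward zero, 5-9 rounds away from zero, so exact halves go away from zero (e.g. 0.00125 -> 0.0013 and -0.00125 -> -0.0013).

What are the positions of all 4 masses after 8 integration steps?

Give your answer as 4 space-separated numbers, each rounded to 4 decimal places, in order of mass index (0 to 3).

Step 0: x=[5.0000 9.0000 14.0000 18.0000] v=[0.0000 0.0000 0.0000 0.0000]
Step 1: x=[4.8750 9.1250 13.8750 18.0000] v=[-0.5000 0.5000 -0.5000 0.0000]
Step 2: x=[4.6719 9.3125 13.6719 17.9844] v=[-0.8125 0.7500 -0.8125 -0.0625]
Step 3: x=[4.4649 9.4649 13.4629 17.9297] v=[-0.8282 0.6094 -0.8360 -0.2188]
Step 4: x=[4.3247 9.4920 13.3125 17.8167] v=[-0.5607 0.1084 -0.6016 -0.4522]
Step 5: x=[4.2899 9.3508 13.2476 17.6406] v=[-0.1394 -0.5650 -0.2598 -0.7043]
Step 6: x=[4.3514 9.0640 13.2447 17.4154] v=[0.2461 -1.1471 -0.0117 -0.9008]
Step 7: x=[4.4581 8.7107 13.2405 17.1689] v=[0.4267 -1.4131 -0.0167 -0.9862]
Step 8: x=[4.5391 8.3921 13.1612 16.9313] v=[0.3240 -1.2745 -0.3174 -0.9504]

Answer: 4.5391 8.3921 13.1612 16.9313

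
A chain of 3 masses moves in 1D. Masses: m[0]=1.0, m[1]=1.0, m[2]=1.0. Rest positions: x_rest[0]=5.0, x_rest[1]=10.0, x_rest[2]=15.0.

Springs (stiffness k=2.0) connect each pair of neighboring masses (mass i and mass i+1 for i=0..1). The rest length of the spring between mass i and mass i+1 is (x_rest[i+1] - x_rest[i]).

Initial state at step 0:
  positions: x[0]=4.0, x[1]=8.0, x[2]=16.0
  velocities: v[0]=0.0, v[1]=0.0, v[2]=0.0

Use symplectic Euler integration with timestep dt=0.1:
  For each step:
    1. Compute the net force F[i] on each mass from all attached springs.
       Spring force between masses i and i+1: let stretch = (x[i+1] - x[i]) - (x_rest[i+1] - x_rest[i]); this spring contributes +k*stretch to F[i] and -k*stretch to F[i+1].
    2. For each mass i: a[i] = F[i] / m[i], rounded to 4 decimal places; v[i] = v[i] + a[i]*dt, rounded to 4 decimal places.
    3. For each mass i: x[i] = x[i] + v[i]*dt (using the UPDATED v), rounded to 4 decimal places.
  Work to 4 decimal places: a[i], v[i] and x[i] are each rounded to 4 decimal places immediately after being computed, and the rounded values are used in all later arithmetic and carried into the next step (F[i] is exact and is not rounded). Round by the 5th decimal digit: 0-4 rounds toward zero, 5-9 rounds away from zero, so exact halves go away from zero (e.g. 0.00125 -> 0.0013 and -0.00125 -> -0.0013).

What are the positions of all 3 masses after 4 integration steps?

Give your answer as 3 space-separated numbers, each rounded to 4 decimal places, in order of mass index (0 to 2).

Answer: 3.8291 8.7300 15.4410

Derivation:
Step 0: x=[4.0000 8.0000 16.0000] v=[0.0000 0.0000 0.0000]
Step 1: x=[3.9800 8.0800 15.9400] v=[-0.2000 0.8000 -0.6000]
Step 2: x=[3.9420 8.2352 15.8228] v=[-0.3800 1.5520 -1.1720]
Step 3: x=[3.8899 8.4563 15.6539] v=[-0.5214 2.2109 -1.6895]
Step 4: x=[3.8291 8.7300 15.4410] v=[-0.6081 2.7371 -2.1290]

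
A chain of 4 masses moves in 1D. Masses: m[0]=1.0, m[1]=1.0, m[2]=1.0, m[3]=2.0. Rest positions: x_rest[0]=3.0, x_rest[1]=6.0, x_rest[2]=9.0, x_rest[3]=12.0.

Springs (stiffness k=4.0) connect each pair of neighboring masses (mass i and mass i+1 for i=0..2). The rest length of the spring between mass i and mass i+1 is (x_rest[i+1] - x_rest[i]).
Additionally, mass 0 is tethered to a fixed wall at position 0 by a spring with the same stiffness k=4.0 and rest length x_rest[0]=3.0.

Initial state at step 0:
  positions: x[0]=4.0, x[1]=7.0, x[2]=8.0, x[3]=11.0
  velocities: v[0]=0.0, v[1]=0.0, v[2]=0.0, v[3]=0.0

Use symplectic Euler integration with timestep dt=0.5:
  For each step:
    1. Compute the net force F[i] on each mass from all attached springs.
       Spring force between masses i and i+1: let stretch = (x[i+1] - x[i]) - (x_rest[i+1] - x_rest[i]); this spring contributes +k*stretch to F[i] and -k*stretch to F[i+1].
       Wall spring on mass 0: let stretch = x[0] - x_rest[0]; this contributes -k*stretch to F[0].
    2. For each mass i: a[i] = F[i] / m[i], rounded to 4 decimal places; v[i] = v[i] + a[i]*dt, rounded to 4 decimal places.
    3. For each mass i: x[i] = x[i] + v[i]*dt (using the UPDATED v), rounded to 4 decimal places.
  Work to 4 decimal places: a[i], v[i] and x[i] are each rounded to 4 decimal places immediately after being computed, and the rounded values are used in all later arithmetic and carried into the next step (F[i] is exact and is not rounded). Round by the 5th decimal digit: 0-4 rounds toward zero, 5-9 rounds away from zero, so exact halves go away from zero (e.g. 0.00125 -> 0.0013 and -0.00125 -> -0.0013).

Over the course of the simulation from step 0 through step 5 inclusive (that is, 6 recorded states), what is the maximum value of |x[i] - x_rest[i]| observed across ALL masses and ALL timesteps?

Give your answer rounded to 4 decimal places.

Answer: 2.0000

Derivation:
Step 0: x=[4.0000 7.0000 8.0000 11.0000] v=[0.0000 0.0000 0.0000 0.0000]
Step 1: x=[3.0000 5.0000 10.0000 11.0000] v=[-2.0000 -4.0000 4.0000 0.0000]
Step 2: x=[1.0000 6.0000 8.0000 12.0000] v=[-4.0000 2.0000 -4.0000 2.0000]
Step 3: x=[3.0000 4.0000 8.0000 12.5000] v=[4.0000 -4.0000 0.0000 1.0000]
Step 4: x=[3.0000 5.0000 8.5000 12.2500] v=[0.0000 2.0000 1.0000 -0.5000]
Step 5: x=[2.0000 7.5000 9.2500 11.6250] v=[-2.0000 5.0000 1.5000 -1.2500]
Max displacement = 2.0000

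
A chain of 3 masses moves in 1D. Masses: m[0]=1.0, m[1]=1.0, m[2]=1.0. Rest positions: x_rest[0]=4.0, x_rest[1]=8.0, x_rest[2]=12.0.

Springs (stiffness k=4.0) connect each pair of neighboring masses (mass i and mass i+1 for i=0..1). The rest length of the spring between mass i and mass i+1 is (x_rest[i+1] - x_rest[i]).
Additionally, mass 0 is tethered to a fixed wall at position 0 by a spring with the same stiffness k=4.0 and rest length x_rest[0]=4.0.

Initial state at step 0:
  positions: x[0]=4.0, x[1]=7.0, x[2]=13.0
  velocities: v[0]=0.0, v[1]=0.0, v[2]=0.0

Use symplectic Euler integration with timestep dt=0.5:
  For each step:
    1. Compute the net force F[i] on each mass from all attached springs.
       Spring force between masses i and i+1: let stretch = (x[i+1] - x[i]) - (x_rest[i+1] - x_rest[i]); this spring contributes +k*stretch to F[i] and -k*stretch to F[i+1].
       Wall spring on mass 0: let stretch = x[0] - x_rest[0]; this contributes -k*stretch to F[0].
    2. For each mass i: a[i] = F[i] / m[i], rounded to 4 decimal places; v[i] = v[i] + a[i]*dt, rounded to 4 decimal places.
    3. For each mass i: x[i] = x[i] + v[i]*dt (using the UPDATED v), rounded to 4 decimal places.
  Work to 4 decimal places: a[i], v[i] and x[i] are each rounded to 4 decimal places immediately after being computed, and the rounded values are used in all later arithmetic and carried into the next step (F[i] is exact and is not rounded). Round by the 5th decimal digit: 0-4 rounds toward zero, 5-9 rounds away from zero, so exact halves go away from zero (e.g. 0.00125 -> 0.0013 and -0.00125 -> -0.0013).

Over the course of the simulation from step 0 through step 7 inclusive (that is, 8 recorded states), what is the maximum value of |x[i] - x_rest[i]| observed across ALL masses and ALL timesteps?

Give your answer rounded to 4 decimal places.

Step 0: x=[4.0000 7.0000 13.0000] v=[0.0000 0.0000 0.0000]
Step 1: x=[3.0000 10.0000 11.0000] v=[-2.0000 6.0000 -4.0000]
Step 2: x=[6.0000 7.0000 12.0000] v=[6.0000 -6.0000 2.0000]
Step 3: x=[4.0000 8.0000 12.0000] v=[-4.0000 2.0000 0.0000]
Step 4: x=[2.0000 9.0000 12.0000] v=[-4.0000 2.0000 0.0000]
Step 5: x=[5.0000 6.0000 13.0000] v=[6.0000 -6.0000 2.0000]
Step 6: x=[4.0000 9.0000 11.0000] v=[-2.0000 6.0000 -4.0000]
Step 7: x=[4.0000 9.0000 11.0000] v=[0.0000 0.0000 0.0000]
Max displacement = 2.0000

Answer: 2.0000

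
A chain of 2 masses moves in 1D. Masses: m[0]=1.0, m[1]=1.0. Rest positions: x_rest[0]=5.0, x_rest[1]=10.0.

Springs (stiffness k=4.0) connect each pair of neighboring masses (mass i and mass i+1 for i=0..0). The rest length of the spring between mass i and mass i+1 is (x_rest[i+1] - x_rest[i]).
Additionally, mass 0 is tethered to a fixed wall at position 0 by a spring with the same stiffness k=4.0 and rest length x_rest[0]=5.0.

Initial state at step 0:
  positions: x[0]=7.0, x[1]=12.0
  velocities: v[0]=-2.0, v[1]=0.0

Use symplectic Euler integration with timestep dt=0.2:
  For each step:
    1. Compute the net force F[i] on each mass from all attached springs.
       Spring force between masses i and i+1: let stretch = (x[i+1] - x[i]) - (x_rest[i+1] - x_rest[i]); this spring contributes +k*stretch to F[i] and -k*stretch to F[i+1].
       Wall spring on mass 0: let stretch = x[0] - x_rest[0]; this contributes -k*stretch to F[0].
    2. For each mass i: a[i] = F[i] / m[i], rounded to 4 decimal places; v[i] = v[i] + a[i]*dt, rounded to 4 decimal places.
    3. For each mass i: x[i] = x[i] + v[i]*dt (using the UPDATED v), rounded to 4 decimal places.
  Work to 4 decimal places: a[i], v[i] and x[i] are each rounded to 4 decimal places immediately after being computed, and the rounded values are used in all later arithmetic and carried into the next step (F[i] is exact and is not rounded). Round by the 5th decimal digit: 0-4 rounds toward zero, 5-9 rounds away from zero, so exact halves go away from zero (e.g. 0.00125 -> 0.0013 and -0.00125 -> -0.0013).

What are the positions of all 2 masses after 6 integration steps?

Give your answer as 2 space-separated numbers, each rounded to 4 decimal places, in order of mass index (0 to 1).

Step 0: x=[7.0000 12.0000] v=[-2.0000 0.0000]
Step 1: x=[6.2800 12.0000] v=[-3.6000 0.0000]
Step 2: x=[5.4704 11.8848] v=[-4.0480 -0.5760]
Step 3: x=[4.8118 11.5433] v=[-3.2928 -1.7075]
Step 4: x=[4.4604 10.9248] v=[-1.7570 -3.0927]
Step 5: x=[4.4296 10.0720] v=[-0.1538 -4.2642]
Step 6: x=[4.5929 9.1164] v=[0.8164 -4.7781]

Answer: 4.5929 9.1164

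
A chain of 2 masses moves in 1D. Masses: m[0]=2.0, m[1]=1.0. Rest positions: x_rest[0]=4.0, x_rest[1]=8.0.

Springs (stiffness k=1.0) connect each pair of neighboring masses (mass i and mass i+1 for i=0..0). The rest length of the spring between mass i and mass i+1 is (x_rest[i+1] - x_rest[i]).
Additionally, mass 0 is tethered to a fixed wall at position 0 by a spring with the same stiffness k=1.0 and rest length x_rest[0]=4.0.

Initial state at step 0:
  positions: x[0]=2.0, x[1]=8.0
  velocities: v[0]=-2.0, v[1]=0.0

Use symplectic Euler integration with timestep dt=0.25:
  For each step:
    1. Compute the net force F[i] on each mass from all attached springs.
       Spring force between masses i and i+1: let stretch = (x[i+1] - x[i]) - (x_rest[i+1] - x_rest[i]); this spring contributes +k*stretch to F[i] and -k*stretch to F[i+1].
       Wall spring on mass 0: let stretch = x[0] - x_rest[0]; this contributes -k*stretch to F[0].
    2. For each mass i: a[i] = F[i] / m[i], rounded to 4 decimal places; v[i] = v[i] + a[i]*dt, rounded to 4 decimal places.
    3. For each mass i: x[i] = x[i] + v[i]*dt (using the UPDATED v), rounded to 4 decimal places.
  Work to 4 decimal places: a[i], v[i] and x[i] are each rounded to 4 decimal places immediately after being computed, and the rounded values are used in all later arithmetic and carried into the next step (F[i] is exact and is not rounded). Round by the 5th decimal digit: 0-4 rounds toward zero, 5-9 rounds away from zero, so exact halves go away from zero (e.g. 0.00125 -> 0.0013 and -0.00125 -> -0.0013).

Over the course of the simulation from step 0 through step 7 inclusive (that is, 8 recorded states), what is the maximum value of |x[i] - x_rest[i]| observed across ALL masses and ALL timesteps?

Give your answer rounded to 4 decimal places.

Answer: 3.1677

Derivation:
Step 0: x=[2.0000 8.0000] v=[-2.0000 0.0000]
Step 1: x=[1.6250 7.8750] v=[-1.5000 -0.5000]
Step 2: x=[1.3945 7.6094] v=[-0.9219 -1.0625]
Step 3: x=[1.3147 7.2054] v=[-0.3194 -1.6162]
Step 4: x=[1.3779 6.6832] v=[0.2526 -2.0889]
Step 5: x=[1.5638 6.0794] v=[0.7435 -2.4152]
Step 6: x=[1.8419 5.4434] v=[1.1125 -2.5441]
Step 7: x=[2.1750 4.8323] v=[1.3325 -2.4445]
Max displacement = 3.1677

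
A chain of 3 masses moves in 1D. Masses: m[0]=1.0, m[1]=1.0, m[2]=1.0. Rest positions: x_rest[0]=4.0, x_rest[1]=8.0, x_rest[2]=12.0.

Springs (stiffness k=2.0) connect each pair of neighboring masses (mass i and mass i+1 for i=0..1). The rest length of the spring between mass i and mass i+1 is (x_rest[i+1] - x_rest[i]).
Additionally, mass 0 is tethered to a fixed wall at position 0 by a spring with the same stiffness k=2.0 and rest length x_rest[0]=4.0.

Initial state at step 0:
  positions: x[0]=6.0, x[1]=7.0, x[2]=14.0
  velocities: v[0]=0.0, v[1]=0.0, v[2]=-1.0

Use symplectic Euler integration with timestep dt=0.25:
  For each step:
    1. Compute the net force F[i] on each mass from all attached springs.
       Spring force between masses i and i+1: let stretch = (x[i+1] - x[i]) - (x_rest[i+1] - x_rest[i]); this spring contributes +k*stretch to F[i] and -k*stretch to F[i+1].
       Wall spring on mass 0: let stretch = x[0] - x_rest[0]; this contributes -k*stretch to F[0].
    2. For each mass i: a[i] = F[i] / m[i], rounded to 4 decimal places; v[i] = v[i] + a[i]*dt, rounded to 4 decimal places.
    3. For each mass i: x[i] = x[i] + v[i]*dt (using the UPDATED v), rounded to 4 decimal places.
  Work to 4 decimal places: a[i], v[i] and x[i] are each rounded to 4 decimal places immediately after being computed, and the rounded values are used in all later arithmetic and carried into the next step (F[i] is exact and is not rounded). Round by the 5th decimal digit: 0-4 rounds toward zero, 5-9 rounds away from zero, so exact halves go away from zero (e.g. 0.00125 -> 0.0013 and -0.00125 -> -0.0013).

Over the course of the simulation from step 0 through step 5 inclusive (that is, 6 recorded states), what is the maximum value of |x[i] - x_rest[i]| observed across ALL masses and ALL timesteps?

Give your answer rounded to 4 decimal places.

Step 0: x=[6.0000 7.0000 14.0000] v=[0.0000 0.0000 -1.0000]
Step 1: x=[5.3750 7.7500 13.3750] v=[-2.5000 3.0000 -2.5000]
Step 2: x=[4.3750 8.9063 12.5469] v=[-4.0000 4.6250 -3.3125]
Step 3: x=[3.3945 9.9512 11.7637] v=[-3.9219 4.1797 -3.1328]
Step 4: x=[2.8093 10.4031 11.2539] v=[-2.3408 1.8076 -2.0391]
Step 5: x=[2.8222 10.0121 11.1378] v=[0.0515 -1.5639 -0.4645]
Max displacement = 2.4031

Answer: 2.4031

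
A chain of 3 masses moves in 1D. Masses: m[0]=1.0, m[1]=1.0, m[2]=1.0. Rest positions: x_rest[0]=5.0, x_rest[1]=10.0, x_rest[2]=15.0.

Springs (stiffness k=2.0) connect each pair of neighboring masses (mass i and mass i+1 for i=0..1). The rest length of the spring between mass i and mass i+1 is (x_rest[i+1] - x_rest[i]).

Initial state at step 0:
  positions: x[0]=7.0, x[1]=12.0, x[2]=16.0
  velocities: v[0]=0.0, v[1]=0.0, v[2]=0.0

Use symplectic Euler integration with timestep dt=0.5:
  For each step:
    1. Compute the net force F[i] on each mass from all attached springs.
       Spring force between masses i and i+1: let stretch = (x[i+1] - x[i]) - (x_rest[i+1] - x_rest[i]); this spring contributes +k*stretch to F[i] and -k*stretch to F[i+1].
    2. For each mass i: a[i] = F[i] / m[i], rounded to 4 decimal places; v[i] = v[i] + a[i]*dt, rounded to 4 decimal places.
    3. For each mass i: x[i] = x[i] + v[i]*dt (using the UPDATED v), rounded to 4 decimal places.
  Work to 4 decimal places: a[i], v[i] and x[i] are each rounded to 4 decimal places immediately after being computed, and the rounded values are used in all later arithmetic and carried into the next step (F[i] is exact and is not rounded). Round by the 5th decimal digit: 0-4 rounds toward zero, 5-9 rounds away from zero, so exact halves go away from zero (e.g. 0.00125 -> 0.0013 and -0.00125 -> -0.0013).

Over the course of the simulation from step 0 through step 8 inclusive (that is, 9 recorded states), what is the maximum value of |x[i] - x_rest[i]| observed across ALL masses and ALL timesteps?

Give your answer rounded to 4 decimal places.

Step 0: x=[7.0000 12.0000 16.0000] v=[0.0000 0.0000 0.0000]
Step 1: x=[7.0000 11.5000 16.5000] v=[0.0000 -1.0000 1.0000]
Step 2: x=[6.7500 11.2500 17.0000] v=[-0.5000 -0.5000 1.0000]
Step 3: x=[6.2500 11.6250 17.1250] v=[-1.0000 0.7500 0.2500]
Step 4: x=[5.9375 12.0625 17.0000] v=[-0.6250 0.8750 -0.2500]
Step 5: x=[6.1875 11.9063 16.9063] v=[0.5000 -0.3125 -0.1875]
Step 6: x=[6.7969 11.3907 16.8126] v=[1.2188 -1.0313 -0.1875]
Step 7: x=[7.2032 11.2891 16.5079] v=[0.8126 -0.2032 -0.6094]
Step 8: x=[7.1525 11.7540 16.0938] v=[-0.1015 0.9297 -0.8282]
Max displacement = 2.2032

Answer: 2.2032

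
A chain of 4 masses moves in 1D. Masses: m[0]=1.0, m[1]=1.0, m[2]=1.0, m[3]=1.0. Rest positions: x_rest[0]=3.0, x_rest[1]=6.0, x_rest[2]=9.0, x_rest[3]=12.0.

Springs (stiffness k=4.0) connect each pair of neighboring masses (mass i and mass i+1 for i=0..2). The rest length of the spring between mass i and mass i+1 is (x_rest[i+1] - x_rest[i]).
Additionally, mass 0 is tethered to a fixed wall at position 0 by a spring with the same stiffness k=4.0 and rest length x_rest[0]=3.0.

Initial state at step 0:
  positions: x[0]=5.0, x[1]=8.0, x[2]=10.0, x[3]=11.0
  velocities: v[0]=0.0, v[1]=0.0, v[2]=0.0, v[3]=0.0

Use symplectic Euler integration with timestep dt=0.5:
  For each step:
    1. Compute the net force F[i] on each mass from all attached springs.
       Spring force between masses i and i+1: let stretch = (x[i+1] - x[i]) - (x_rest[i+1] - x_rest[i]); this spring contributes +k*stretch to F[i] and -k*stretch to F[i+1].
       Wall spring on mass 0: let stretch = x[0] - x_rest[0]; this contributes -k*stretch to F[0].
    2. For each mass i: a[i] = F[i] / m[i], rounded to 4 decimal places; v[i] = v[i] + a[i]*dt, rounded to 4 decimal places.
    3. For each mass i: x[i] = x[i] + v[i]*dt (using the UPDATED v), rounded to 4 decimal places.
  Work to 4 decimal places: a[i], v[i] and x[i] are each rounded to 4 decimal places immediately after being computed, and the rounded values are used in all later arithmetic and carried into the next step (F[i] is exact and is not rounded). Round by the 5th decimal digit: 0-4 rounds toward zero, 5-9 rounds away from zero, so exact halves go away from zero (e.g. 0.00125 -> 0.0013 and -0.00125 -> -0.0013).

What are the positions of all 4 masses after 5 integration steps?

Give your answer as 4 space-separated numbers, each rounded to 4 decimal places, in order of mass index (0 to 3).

Step 0: x=[5.0000 8.0000 10.0000 11.0000] v=[0.0000 0.0000 0.0000 0.0000]
Step 1: x=[3.0000 7.0000 9.0000 13.0000] v=[-4.0000 -2.0000 -2.0000 4.0000]
Step 2: x=[2.0000 4.0000 10.0000 14.0000] v=[-2.0000 -6.0000 2.0000 2.0000]
Step 3: x=[1.0000 5.0000 9.0000 14.0000] v=[-2.0000 2.0000 -2.0000 0.0000]
Step 4: x=[3.0000 6.0000 9.0000 12.0000] v=[4.0000 2.0000 0.0000 -4.0000]
Step 5: x=[5.0000 7.0000 9.0000 10.0000] v=[4.0000 2.0000 0.0000 -4.0000]

Answer: 5.0000 7.0000 9.0000 10.0000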